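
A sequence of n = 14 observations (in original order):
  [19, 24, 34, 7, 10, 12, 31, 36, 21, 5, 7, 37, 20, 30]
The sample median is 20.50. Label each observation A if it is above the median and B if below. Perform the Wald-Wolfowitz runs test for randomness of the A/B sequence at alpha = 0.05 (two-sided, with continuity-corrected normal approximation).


Step 1: Compute median = 20.50; label A = above, B = below.
Labels in order: BAABBBAAABBABA  (n_A = 7, n_B = 7)
Step 2: Count runs R = 8.
Step 3: Under H0 (random ordering), E[R] = 2*n_A*n_B/(n_A+n_B) + 1 = 2*7*7/14 + 1 = 8.0000.
        Var[R] = 2*n_A*n_B*(2*n_A*n_B - n_A - n_B) / ((n_A+n_B)^2 * (n_A+n_B-1)) = 8232/2548 = 3.2308.
        SD[R] = 1.7974.
Step 4: R = E[R], so z = 0 with no continuity correction.
Step 5: Two-sided p-value via normal approximation = 2*(1 - Phi(|z|)) = 1.000000.
Step 6: alpha = 0.05. fail to reject H0.

R = 8, z = 0.0000, p = 1.000000, fail to reject H0.


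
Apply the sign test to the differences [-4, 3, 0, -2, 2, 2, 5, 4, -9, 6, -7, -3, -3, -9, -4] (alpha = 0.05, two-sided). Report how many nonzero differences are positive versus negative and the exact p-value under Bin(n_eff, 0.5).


Step 1: Discard zero differences. Original n = 15; n_eff = number of nonzero differences = 14.
Nonzero differences (with sign): -4, +3, -2, +2, +2, +5, +4, -9, +6, -7, -3, -3, -9, -4
Step 2: Count signs: positive = 6, negative = 8.
Step 3: Under H0: P(positive) = 0.5, so the number of positives S ~ Bin(14, 0.5).
Step 4: Two-sided exact p-value = sum of Bin(14,0.5) probabilities at or below the observed probability = 0.790527.
Step 5: alpha = 0.05. fail to reject H0.

n_eff = 14, pos = 6, neg = 8, p = 0.790527, fail to reject H0.


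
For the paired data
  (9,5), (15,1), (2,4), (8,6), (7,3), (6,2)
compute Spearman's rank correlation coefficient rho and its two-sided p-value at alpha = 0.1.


Step 1: Rank x and y separately (midranks; no ties here).
rank(x): 9->5, 15->6, 2->1, 8->4, 7->3, 6->2
rank(y): 5->5, 1->1, 4->4, 6->6, 3->3, 2->2
Step 2: d_i = R_x(i) - R_y(i); compute d_i^2.
  (5-5)^2=0, (6-1)^2=25, (1-4)^2=9, (4-6)^2=4, (3-3)^2=0, (2-2)^2=0
sum(d^2) = 38.
Step 3: rho = 1 - 6*38 / (6*(6^2 - 1)) = 1 - 228/210 = -0.085714.
Step 4: Under H0, t = rho * sqrt((n-2)/(1-rho^2)) = -0.1721 ~ t(4).
Step 5: Two-sided p-value from the t-distribution with 4 df = 0.871743.
Step 6: alpha = 0.1. fail to reject H0.

rho = -0.0857, p = 0.871743, fail to reject H0 at alpha = 0.1.


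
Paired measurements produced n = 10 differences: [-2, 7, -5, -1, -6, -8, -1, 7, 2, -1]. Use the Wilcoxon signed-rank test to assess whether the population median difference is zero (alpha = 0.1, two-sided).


Step 1: Drop any zero differences (none here) and take |d_i|.
|d| = [2, 7, 5, 1, 6, 8, 1, 7, 2, 1]
Step 2: Midrank |d_i| (ties get averaged ranks).
ranks: |2|->4.5, |7|->8.5, |5|->6, |1|->2, |6|->7, |8|->10, |1|->2, |7|->8.5, |2|->4.5, |1|->2
Step 3: Attach original signs; sum ranks with positive sign and with negative sign.
W+ = 8.5 + 8.5 + 4.5 = 21.5
W- = 4.5 + 6 + 2 + 7 + 10 + 2 + 2 = 33.5
(Check: W+ + W- = 55 should equal n(n+1)/2 = 55.)
Step 4: Test statistic W = min(W+, W-) = 21.5.
Step 5: Ties in |d|, so use the tie-corrected normal approximation.
        E[W] = n(n+1)/4 = 10*11/4 = 27.5.
        Tie groups: |d|=1 (t=3), |d|=2 (t=2), |d|=7 (t=2); sum(t^3 - t) = 36.
        Var[W] = n(n+1)(2n+1)/24 - sum(t^3-t)/48 = 2310/24 - 36/48 = 95.5.
        z = (W - E[W]) / sqrt(Var[W]) = (21.5 - 27.5) / 9.7724 = -0.6140.
        Two-sided p = 2*Phi(z) = 0.539233.
Step 6: alpha = 0.1. fail to reject H0.

W+ = 21.5, W- = 33.5, W = min = 21.5, p = 0.539233, fail to reject H0.


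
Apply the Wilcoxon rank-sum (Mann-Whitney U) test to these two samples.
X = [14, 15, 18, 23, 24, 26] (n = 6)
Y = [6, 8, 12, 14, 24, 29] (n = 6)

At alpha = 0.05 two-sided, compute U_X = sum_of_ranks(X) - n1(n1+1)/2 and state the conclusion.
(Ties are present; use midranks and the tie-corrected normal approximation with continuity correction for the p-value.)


Step 1: Combine and sort all 12 observations; assign midranks.
sorted (value, group): (6,Y), (8,Y), (12,Y), (14,X), (14,Y), (15,X), (18,X), (23,X), (24,X), (24,Y), (26,X), (29,Y)
ranks: 6->1, 8->2, 12->3, 14->4.5, 14->4.5, 15->6, 18->7, 23->8, 24->9.5, 24->9.5, 26->11, 29->12
Step 2: Rank sum for X: R1 = 4.5 + 6 + 7 + 8 + 9.5 + 11 = 46.
Step 3: U_X = R1 - n1(n1+1)/2 = 46 - 6*7/2 = 46 - 21 = 25.
       U_Y = n1*n2 - U_X = 36 - 25 = 11.
Step 4: Ties are present, so use the tie-corrected normal approximation (with continuity correction) for the p-value.
Step 5: p-value = 0.296258; compare to alpha = 0.05. fail to reject H0.

U_X = 25, p = 0.296258, fail to reject H0 at alpha = 0.05.


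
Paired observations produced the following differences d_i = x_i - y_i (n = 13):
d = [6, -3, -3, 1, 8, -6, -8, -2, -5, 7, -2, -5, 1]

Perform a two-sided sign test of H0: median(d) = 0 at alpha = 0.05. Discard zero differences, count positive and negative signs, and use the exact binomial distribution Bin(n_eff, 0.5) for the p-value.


Step 1: Discard zero differences. Original n = 13; n_eff = number of nonzero differences = 13.
Nonzero differences (with sign): +6, -3, -3, +1, +8, -6, -8, -2, -5, +7, -2, -5, +1
Step 2: Count signs: positive = 5, negative = 8.
Step 3: Under H0: P(positive) = 0.5, so the number of positives S ~ Bin(13, 0.5).
Step 4: Two-sided exact p-value = sum of Bin(13,0.5) probabilities at or below the observed probability = 0.581055.
Step 5: alpha = 0.05. fail to reject H0.

n_eff = 13, pos = 5, neg = 8, p = 0.581055, fail to reject H0.


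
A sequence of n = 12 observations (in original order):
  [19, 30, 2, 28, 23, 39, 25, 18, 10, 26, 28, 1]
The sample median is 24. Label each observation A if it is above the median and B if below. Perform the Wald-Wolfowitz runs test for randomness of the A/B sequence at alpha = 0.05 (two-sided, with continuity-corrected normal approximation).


Step 1: Compute median = 24; label A = above, B = below.
Labels in order: BABABAABBAAB  (n_A = 6, n_B = 6)
Step 2: Count runs R = 9.
Step 3: Under H0 (random ordering), E[R] = 2*n_A*n_B/(n_A+n_B) + 1 = 2*6*6/12 + 1 = 7.0000.
        Var[R] = 2*n_A*n_B*(2*n_A*n_B - n_A - n_B) / ((n_A+n_B)^2 * (n_A+n_B-1)) = 4320/1584 = 2.7273.
        SD[R] = 1.6514.
Step 4: Continuity-corrected z = (R - 0.5 - E[R]) / SD[R] = (9 - 0.5 - 7.0000) / 1.6514 = 0.9083.
Step 5: Two-sided p-value via normal approximation = 2*(1 - Phi(|z|)) = 0.363722.
Step 6: alpha = 0.05. fail to reject H0.

R = 9, z = 0.9083, p = 0.363722, fail to reject H0.


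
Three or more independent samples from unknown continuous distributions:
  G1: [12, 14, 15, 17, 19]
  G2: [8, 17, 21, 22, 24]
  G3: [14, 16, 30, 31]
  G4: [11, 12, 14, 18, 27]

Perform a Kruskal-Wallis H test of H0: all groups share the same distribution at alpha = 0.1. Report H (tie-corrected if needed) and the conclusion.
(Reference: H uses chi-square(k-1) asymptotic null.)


Step 1: Combine all N = 19 observations and assign midranks.
sorted (value, group, rank): (8,G2,1), (11,G4,2), (12,G1,3.5), (12,G4,3.5), (14,G1,6), (14,G3,6), (14,G4,6), (15,G1,8), (16,G3,9), (17,G1,10.5), (17,G2,10.5), (18,G4,12), (19,G1,13), (21,G2,14), (22,G2,15), (24,G2,16), (27,G4,17), (30,G3,18), (31,G3,19)
Step 2: Sum ranks within each group.
R_1 = 41 (n_1 = 5)
R_2 = 56.5 (n_2 = 5)
R_3 = 52 (n_3 = 4)
R_4 = 40.5 (n_4 = 5)
Step 3: H = 12/(N(N+1)) * sum(R_i^2/n_i) - 3(N+1)
     = 12/(19*20) * (41^2/5 + 56.5^2/5 + 52^2/4 + 40.5^2/5) - 3*20
     = 0.031579 * 1978.7 - 60
     = 2.485263.
Step 4: Ties present; correction factor C = 1 - 36/(19^3 - 19) = 0.994737. Corrected H = 2.485263 / 0.994737 = 2.498413.
Step 5: Under H0, H ~ chi^2(3); p-value = 0.475578.
Step 6: alpha = 0.1. fail to reject H0.

H = 2.4984, df = 3, p = 0.475578, fail to reject H0.


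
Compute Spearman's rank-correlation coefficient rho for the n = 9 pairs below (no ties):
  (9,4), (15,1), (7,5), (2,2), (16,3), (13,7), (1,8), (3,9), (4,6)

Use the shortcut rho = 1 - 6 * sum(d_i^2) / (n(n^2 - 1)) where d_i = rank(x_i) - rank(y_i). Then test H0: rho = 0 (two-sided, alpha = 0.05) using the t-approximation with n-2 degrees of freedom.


Step 1: Rank x and y separately (midranks; no ties here).
rank(x): 9->6, 15->8, 7->5, 2->2, 16->9, 13->7, 1->1, 3->3, 4->4
rank(y): 4->4, 1->1, 5->5, 2->2, 3->3, 7->7, 8->8, 9->9, 6->6
Step 2: d_i = R_x(i) - R_y(i); compute d_i^2.
  (6-4)^2=4, (8-1)^2=49, (5-5)^2=0, (2-2)^2=0, (9-3)^2=36, (7-7)^2=0, (1-8)^2=49, (3-9)^2=36, (4-6)^2=4
sum(d^2) = 178.
Step 3: rho = 1 - 6*178 / (9*(9^2 - 1)) = 1 - 1068/720 = -0.483333.
Step 4: Under H0, t = rho * sqrt((n-2)/(1-rho^2)) = -1.4607 ~ t(7).
Step 5: Two-sided p-value from the t-distribution with 7 df = 0.187470.
Step 6: alpha = 0.05. fail to reject H0.

rho = -0.4833, p = 0.187470, fail to reject H0 at alpha = 0.05.


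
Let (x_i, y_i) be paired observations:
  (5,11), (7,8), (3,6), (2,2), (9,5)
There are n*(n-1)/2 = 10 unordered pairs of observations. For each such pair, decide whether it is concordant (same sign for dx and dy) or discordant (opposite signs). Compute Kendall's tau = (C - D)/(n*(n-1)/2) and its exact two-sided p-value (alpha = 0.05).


Step 1: Enumerate the 10 unordered pairs (i,j) with i<j and classify each by sign(x_j-x_i) * sign(y_j-y_i).
  (1,2):dx=+2,dy=-3->D; (1,3):dx=-2,dy=-5->C; (1,4):dx=-3,dy=-9->C; (1,5):dx=+4,dy=-6->D
  (2,3):dx=-4,dy=-2->C; (2,4):dx=-5,dy=-6->C; (2,5):dx=+2,dy=-3->D; (3,4):dx=-1,dy=-4->C
  (3,5):dx=+6,dy=-1->D; (4,5):dx=+7,dy=+3->C
Step 2: C = 6, D = 4, total pairs = 10.
Step 3: tau = (C - D)/(n(n-1)/2) = (6 - 4)/10 = 0.200000.
Step 4: Exact two-sided p-value (enumerate n! = 120 permutations of y under H0): p = 0.816667.
Step 5: alpha = 0.05. fail to reject H0.

tau_b = 0.2000 (C=6, D=4), p = 0.816667, fail to reject H0.


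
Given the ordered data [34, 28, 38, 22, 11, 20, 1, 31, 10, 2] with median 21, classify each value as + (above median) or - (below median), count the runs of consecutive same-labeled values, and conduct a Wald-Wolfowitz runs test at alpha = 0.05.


Step 1: Compute median = 21; label A = above, B = below.
Labels in order: AAAABBBABB  (n_A = 5, n_B = 5)
Step 2: Count runs R = 4.
Step 3: Under H0 (random ordering), E[R] = 2*n_A*n_B/(n_A+n_B) + 1 = 2*5*5/10 + 1 = 6.0000.
        Var[R] = 2*n_A*n_B*(2*n_A*n_B - n_A - n_B) / ((n_A+n_B)^2 * (n_A+n_B-1)) = 2000/900 = 2.2222.
        SD[R] = 1.4907.
Step 4: Continuity-corrected z = (R + 0.5 - E[R]) / SD[R] = (4 + 0.5 - 6.0000) / 1.4907 = -1.0062.
Step 5: Two-sided p-value via normal approximation = 2*(1 - Phi(|z|)) = 0.314305.
Step 6: alpha = 0.05. fail to reject H0.

R = 4, z = -1.0062, p = 0.314305, fail to reject H0.


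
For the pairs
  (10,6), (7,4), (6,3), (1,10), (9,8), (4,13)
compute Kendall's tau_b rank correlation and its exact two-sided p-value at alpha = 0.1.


Step 1: Enumerate the 15 unordered pairs (i,j) with i<j and classify each by sign(x_j-x_i) * sign(y_j-y_i).
  (1,2):dx=-3,dy=-2->C; (1,3):dx=-4,dy=-3->C; (1,4):dx=-9,dy=+4->D; (1,5):dx=-1,dy=+2->D
  (1,6):dx=-6,dy=+7->D; (2,3):dx=-1,dy=-1->C; (2,4):dx=-6,dy=+6->D; (2,5):dx=+2,dy=+4->C
  (2,6):dx=-3,dy=+9->D; (3,4):dx=-5,dy=+7->D; (3,5):dx=+3,dy=+5->C; (3,6):dx=-2,dy=+10->D
  (4,5):dx=+8,dy=-2->D; (4,6):dx=+3,dy=+3->C; (5,6):dx=-5,dy=+5->D
Step 2: C = 6, D = 9, total pairs = 15.
Step 3: tau = (C - D)/(n(n-1)/2) = (6 - 9)/15 = -0.200000.
Step 4: Exact two-sided p-value (enumerate n! = 720 permutations of y under H0): p = 0.719444.
Step 5: alpha = 0.1. fail to reject H0.

tau_b = -0.2000 (C=6, D=9), p = 0.719444, fail to reject H0.


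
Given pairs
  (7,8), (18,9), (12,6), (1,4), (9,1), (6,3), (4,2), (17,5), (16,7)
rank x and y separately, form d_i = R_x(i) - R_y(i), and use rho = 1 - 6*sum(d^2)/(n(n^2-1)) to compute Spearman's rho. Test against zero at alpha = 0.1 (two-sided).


Step 1: Rank x and y separately (midranks; no ties here).
rank(x): 7->4, 18->9, 12->6, 1->1, 9->5, 6->3, 4->2, 17->8, 16->7
rank(y): 8->8, 9->9, 6->6, 4->4, 1->1, 3->3, 2->2, 5->5, 7->7
Step 2: d_i = R_x(i) - R_y(i); compute d_i^2.
  (4-8)^2=16, (9-9)^2=0, (6-6)^2=0, (1-4)^2=9, (5-1)^2=16, (3-3)^2=0, (2-2)^2=0, (8-5)^2=9, (7-7)^2=0
sum(d^2) = 50.
Step 3: rho = 1 - 6*50 / (9*(9^2 - 1)) = 1 - 300/720 = 0.583333.
Step 4: Under H0, t = rho * sqrt((n-2)/(1-rho^2)) = 1.9001 ~ t(7).
Step 5: Two-sided p-value from the t-distribution with 7 df = 0.099186.
Step 6: alpha = 0.1. reject H0.

rho = 0.5833, p = 0.099186, reject H0 at alpha = 0.1.


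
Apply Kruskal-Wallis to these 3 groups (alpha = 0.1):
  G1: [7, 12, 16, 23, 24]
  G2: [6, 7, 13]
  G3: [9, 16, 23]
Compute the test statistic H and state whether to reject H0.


Step 1: Combine all N = 11 observations and assign midranks.
sorted (value, group, rank): (6,G2,1), (7,G1,2.5), (7,G2,2.5), (9,G3,4), (12,G1,5), (13,G2,6), (16,G1,7.5), (16,G3,7.5), (23,G1,9.5), (23,G3,9.5), (24,G1,11)
Step 2: Sum ranks within each group.
R_1 = 35.5 (n_1 = 5)
R_2 = 9.5 (n_2 = 3)
R_3 = 21 (n_3 = 3)
Step 3: H = 12/(N(N+1)) * sum(R_i^2/n_i) - 3(N+1)
     = 12/(11*12) * (35.5^2/5 + 9.5^2/3 + 21^2/3) - 3*12
     = 0.090909 * 429.133 - 36
     = 3.012121.
Step 4: Ties present; correction factor C = 1 - 18/(11^3 - 11) = 0.986364. Corrected H = 3.012121 / 0.986364 = 3.053763.
Step 5: Under H0, H ~ chi^2(2); p-value = 0.217212.
Step 6: alpha = 0.1. fail to reject H0.

H = 3.0538, df = 2, p = 0.217212, fail to reject H0.


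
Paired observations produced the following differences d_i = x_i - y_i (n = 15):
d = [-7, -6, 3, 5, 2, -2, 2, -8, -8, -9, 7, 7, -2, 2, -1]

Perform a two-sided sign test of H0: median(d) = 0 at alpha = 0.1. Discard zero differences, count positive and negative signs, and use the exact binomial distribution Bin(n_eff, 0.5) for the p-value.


Step 1: Discard zero differences. Original n = 15; n_eff = number of nonzero differences = 15.
Nonzero differences (with sign): -7, -6, +3, +5, +2, -2, +2, -8, -8, -9, +7, +7, -2, +2, -1
Step 2: Count signs: positive = 7, negative = 8.
Step 3: Under H0: P(positive) = 0.5, so the number of positives S ~ Bin(15, 0.5).
Step 4: Two-sided exact p-value = sum of Bin(15,0.5) probabilities at or below the observed probability = 1.000000.
Step 5: alpha = 0.1. fail to reject H0.

n_eff = 15, pos = 7, neg = 8, p = 1.000000, fail to reject H0.


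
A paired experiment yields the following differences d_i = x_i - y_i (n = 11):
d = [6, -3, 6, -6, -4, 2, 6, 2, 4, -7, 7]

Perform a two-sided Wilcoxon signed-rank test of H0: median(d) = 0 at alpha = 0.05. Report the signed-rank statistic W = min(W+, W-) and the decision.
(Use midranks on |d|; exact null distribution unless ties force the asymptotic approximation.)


Step 1: Drop any zero differences (none here) and take |d_i|.
|d| = [6, 3, 6, 6, 4, 2, 6, 2, 4, 7, 7]
Step 2: Midrank |d_i| (ties get averaged ranks).
ranks: |6|->7.5, |3|->3, |6|->7.5, |6|->7.5, |4|->4.5, |2|->1.5, |6|->7.5, |2|->1.5, |4|->4.5, |7|->10.5, |7|->10.5
Step 3: Attach original signs; sum ranks with positive sign and with negative sign.
W+ = 7.5 + 7.5 + 1.5 + 7.5 + 1.5 + 4.5 + 10.5 = 40.5
W- = 3 + 7.5 + 4.5 + 10.5 = 25.5
(Check: W+ + W- = 66 should equal n(n+1)/2 = 66.)
Step 4: Test statistic W = min(W+, W-) = 25.5.
Step 5: Ties in |d|, so use the tie-corrected normal approximation.
        E[W] = n(n+1)/4 = 11*12/4 = 33.
        Tie groups: |d|=2 (t=2), |d|=4 (t=2), |d|=6 (t=4), |d|=7 (t=2); sum(t^3 - t) = 78.
        Var[W] = n(n+1)(2n+1)/24 - sum(t^3-t)/48 = 3036/24 - 78/48 = 124.875.
        z = (W - E[W]) / sqrt(Var[W]) = (25.5 - 33) / 11.1747 = -0.6712.
        Two-sided p = 2*Phi(z) = 0.502121.
Step 6: alpha = 0.05. fail to reject H0.

W+ = 40.5, W- = 25.5, W = min = 25.5, p = 0.502121, fail to reject H0.


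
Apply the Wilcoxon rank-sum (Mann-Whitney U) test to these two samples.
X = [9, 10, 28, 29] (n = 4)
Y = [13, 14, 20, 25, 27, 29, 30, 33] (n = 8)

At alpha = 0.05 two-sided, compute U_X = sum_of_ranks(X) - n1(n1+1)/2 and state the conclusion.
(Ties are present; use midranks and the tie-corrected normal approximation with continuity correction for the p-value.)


Step 1: Combine and sort all 12 observations; assign midranks.
sorted (value, group): (9,X), (10,X), (13,Y), (14,Y), (20,Y), (25,Y), (27,Y), (28,X), (29,X), (29,Y), (30,Y), (33,Y)
ranks: 9->1, 10->2, 13->3, 14->4, 20->5, 25->6, 27->7, 28->8, 29->9.5, 29->9.5, 30->11, 33->12
Step 2: Rank sum for X: R1 = 1 + 2 + 8 + 9.5 = 20.5.
Step 3: U_X = R1 - n1(n1+1)/2 = 20.5 - 4*5/2 = 20.5 - 10 = 10.5.
       U_Y = n1*n2 - U_X = 32 - 10.5 = 21.5.
Step 4: Ties are present, so use the tie-corrected normal approximation (with continuity correction) for the p-value.
Step 5: p-value = 0.394938; compare to alpha = 0.05. fail to reject H0.

U_X = 10.5, p = 0.394938, fail to reject H0 at alpha = 0.05.


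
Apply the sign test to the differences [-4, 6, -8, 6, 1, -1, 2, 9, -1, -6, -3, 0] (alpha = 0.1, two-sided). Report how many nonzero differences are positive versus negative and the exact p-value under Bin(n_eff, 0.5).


Step 1: Discard zero differences. Original n = 12; n_eff = number of nonzero differences = 11.
Nonzero differences (with sign): -4, +6, -8, +6, +1, -1, +2, +9, -1, -6, -3
Step 2: Count signs: positive = 5, negative = 6.
Step 3: Under H0: P(positive) = 0.5, so the number of positives S ~ Bin(11, 0.5).
Step 4: Two-sided exact p-value = sum of Bin(11,0.5) probabilities at or below the observed probability = 1.000000.
Step 5: alpha = 0.1. fail to reject H0.

n_eff = 11, pos = 5, neg = 6, p = 1.000000, fail to reject H0.


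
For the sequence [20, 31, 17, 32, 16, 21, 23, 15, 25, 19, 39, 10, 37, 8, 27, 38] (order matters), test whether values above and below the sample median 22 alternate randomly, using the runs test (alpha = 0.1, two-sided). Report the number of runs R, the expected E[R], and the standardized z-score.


Step 1: Compute median = 22; label A = above, B = below.
Labels in order: BABABBABABABABAA  (n_A = 8, n_B = 8)
Step 2: Count runs R = 14.
Step 3: Under H0 (random ordering), E[R] = 2*n_A*n_B/(n_A+n_B) + 1 = 2*8*8/16 + 1 = 9.0000.
        Var[R] = 2*n_A*n_B*(2*n_A*n_B - n_A - n_B) / ((n_A+n_B)^2 * (n_A+n_B-1)) = 14336/3840 = 3.7333.
        SD[R] = 1.9322.
Step 4: Continuity-corrected z = (R - 0.5 - E[R]) / SD[R] = (14 - 0.5 - 9.0000) / 1.9322 = 2.3290.
Step 5: Two-sided p-value via normal approximation = 2*(1 - Phi(|z|)) = 0.019861.
Step 6: alpha = 0.1. reject H0.

R = 14, z = 2.3290, p = 0.019861, reject H0.


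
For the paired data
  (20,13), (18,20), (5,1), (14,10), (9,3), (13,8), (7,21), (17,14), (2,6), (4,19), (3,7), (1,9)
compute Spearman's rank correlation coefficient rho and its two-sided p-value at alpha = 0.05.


Step 1: Rank x and y separately (midranks; no ties here).
rank(x): 20->12, 18->11, 5->5, 14->9, 9->7, 13->8, 7->6, 17->10, 2->2, 4->4, 3->3, 1->1
rank(y): 13->8, 20->11, 1->1, 10->7, 3->2, 8->5, 21->12, 14->9, 6->3, 19->10, 7->4, 9->6
Step 2: d_i = R_x(i) - R_y(i); compute d_i^2.
  (12-8)^2=16, (11-11)^2=0, (5-1)^2=16, (9-7)^2=4, (7-2)^2=25, (8-5)^2=9, (6-12)^2=36, (10-9)^2=1, (2-3)^2=1, (4-10)^2=36, (3-4)^2=1, (1-6)^2=25
sum(d^2) = 170.
Step 3: rho = 1 - 6*170 / (12*(12^2 - 1)) = 1 - 1020/1716 = 0.405594.
Step 4: Under H0, t = rho * sqrt((n-2)/(1-rho^2)) = 1.4032 ~ t(10).
Step 5: Two-sided p-value from the t-distribution with 10 df = 0.190836.
Step 6: alpha = 0.05. fail to reject H0.

rho = 0.4056, p = 0.190836, fail to reject H0 at alpha = 0.05.


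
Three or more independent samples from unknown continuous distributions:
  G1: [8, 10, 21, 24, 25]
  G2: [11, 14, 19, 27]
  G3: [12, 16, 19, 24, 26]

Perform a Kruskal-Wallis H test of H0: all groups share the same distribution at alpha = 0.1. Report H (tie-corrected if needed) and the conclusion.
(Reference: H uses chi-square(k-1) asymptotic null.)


Step 1: Combine all N = 14 observations and assign midranks.
sorted (value, group, rank): (8,G1,1), (10,G1,2), (11,G2,3), (12,G3,4), (14,G2,5), (16,G3,6), (19,G2,7.5), (19,G3,7.5), (21,G1,9), (24,G1,10.5), (24,G3,10.5), (25,G1,12), (26,G3,13), (27,G2,14)
Step 2: Sum ranks within each group.
R_1 = 34.5 (n_1 = 5)
R_2 = 29.5 (n_2 = 4)
R_3 = 41 (n_3 = 5)
Step 3: H = 12/(N(N+1)) * sum(R_i^2/n_i) - 3(N+1)
     = 12/(14*15) * (34.5^2/5 + 29.5^2/4 + 41^2/5) - 3*15
     = 0.057143 * 791.812 - 45
     = 0.246429.
Step 4: Ties present; correction factor C = 1 - 12/(14^3 - 14) = 0.995604. Corrected H = 0.246429 / 0.995604 = 0.247517.
Step 5: Under H0, H ~ chi^2(2); p-value = 0.883593.
Step 6: alpha = 0.1. fail to reject H0.

H = 0.2475, df = 2, p = 0.883593, fail to reject H0.


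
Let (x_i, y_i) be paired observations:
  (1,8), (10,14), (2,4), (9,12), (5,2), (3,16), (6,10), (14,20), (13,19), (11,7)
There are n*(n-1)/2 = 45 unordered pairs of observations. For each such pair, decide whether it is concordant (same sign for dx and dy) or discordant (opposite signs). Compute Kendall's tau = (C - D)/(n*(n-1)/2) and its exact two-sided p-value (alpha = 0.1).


Step 1: Enumerate the 45 unordered pairs (i,j) with i<j and classify each by sign(x_j-x_i) * sign(y_j-y_i).
  (1,2):dx=+9,dy=+6->C; (1,3):dx=+1,dy=-4->D; (1,4):dx=+8,dy=+4->C; (1,5):dx=+4,dy=-6->D
  (1,6):dx=+2,dy=+8->C; (1,7):dx=+5,dy=+2->C; (1,8):dx=+13,dy=+12->C; (1,9):dx=+12,dy=+11->C
  (1,10):dx=+10,dy=-1->D; (2,3):dx=-8,dy=-10->C; (2,4):dx=-1,dy=-2->C; (2,5):dx=-5,dy=-12->C
  (2,6):dx=-7,dy=+2->D; (2,7):dx=-4,dy=-4->C; (2,8):dx=+4,dy=+6->C; (2,9):dx=+3,dy=+5->C
  (2,10):dx=+1,dy=-7->D; (3,4):dx=+7,dy=+8->C; (3,5):dx=+3,dy=-2->D; (3,6):dx=+1,dy=+12->C
  (3,7):dx=+4,dy=+6->C; (3,8):dx=+12,dy=+16->C; (3,9):dx=+11,dy=+15->C; (3,10):dx=+9,dy=+3->C
  (4,5):dx=-4,dy=-10->C; (4,6):dx=-6,dy=+4->D; (4,7):dx=-3,dy=-2->C; (4,8):dx=+5,dy=+8->C
  (4,9):dx=+4,dy=+7->C; (4,10):dx=+2,dy=-5->D; (5,6):dx=-2,dy=+14->D; (5,7):dx=+1,dy=+8->C
  (5,8):dx=+9,dy=+18->C; (5,9):dx=+8,dy=+17->C; (5,10):dx=+6,dy=+5->C; (6,7):dx=+3,dy=-6->D
  (6,8):dx=+11,dy=+4->C; (6,9):dx=+10,dy=+3->C; (6,10):dx=+8,dy=-9->D; (7,8):dx=+8,dy=+10->C
  (7,9):dx=+7,dy=+9->C; (7,10):dx=+5,dy=-3->D; (8,9):dx=-1,dy=-1->C; (8,10):dx=-3,dy=-13->C
  (9,10):dx=-2,dy=-12->C
Step 2: C = 33, D = 12, total pairs = 45.
Step 3: tau = (C - D)/(n(n-1)/2) = (33 - 12)/45 = 0.466667.
Step 4: Exact two-sided p-value (enumerate n! = 3628800 permutations of y under H0): p = 0.072550.
Step 5: alpha = 0.1. reject H0.

tau_b = 0.4667 (C=33, D=12), p = 0.072550, reject H0.


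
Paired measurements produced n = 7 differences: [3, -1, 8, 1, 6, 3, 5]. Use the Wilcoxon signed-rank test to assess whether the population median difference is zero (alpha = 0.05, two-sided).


Step 1: Drop any zero differences (none here) and take |d_i|.
|d| = [3, 1, 8, 1, 6, 3, 5]
Step 2: Midrank |d_i| (ties get averaged ranks).
ranks: |3|->3.5, |1|->1.5, |8|->7, |1|->1.5, |6|->6, |3|->3.5, |5|->5
Step 3: Attach original signs; sum ranks with positive sign and with negative sign.
W+ = 3.5 + 7 + 1.5 + 6 + 3.5 + 5 = 26.5
W- = 1.5 = 1.5
(Check: W+ + W- = 28 should equal n(n+1)/2 = 28.)
Step 4: Test statistic W = min(W+, W-) = 1.5.
Step 5: Ties in |d|, so use the tie-corrected normal approximation.
        E[W] = n(n+1)/4 = 7*8/4 = 14.
        Tie groups: |d|=1 (t=2), |d|=3 (t=2); sum(t^3 - t) = 12.
        Var[W] = n(n+1)(2n+1)/24 - sum(t^3-t)/48 = 840/24 - 12/48 = 34.75.
        z = (W - E[W]) / sqrt(Var[W]) = (1.5 - 14) / 5.8949 = -2.1205.
        Two-sided p = 2*Phi(z) = 0.033966.
Step 6: alpha = 0.05. reject H0.

W+ = 26.5, W- = 1.5, W = min = 1.5, p = 0.033966, reject H0.


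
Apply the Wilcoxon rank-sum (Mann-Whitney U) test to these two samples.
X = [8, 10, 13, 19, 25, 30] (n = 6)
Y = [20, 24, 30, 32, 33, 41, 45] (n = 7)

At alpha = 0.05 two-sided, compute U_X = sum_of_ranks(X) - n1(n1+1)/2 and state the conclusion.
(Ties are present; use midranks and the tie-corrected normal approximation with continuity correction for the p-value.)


Step 1: Combine and sort all 13 observations; assign midranks.
sorted (value, group): (8,X), (10,X), (13,X), (19,X), (20,Y), (24,Y), (25,X), (30,X), (30,Y), (32,Y), (33,Y), (41,Y), (45,Y)
ranks: 8->1, 10->2, 13->3, 19->4, 20->5, 24->6, 25->7, 30->8.5, 30->8.5, 32->10, 33->11, 41->12, 45->13
Step 2: Rank sum for X: R1 = 1 + 2 + 3 + 4 + 7 + 8.5 = 25.5.
Step 3: U_X = R1 - n1(n1+1)/2 = 25.5 - 6*7/2 = 25.5 - 21 = 4.5.
       U_Y = n1*n2 - U_X = 42 - 4.5 = 37.5.
Step 4: Ties are present, so use the tie-corrected normal approximation (with continuity correction) for the p-value.
Step 5: p-value = 0.022087; compare to alpha = 0.05. reject H0.

U_X = 4.5, p = 0.022087, reject H0 at alpha = 0.05.


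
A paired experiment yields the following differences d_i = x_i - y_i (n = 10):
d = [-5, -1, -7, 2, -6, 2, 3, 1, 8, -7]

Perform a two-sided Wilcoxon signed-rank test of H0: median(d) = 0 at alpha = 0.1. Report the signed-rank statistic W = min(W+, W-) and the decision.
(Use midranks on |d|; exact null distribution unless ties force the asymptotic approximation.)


Step 1: Drop any zero differences (none here) and take |d_i|.
|d| = [5, 1, 7, 2, 6, 2, 3, 1, 8, 7]
Step 2: Midrank |d_i| (ties get averaged ranks).
ranks: |5|->6, |1|->1.5, |7|->8.5, |2|->3.5, |6|->7, |2|->3.5, |3|->5, |1|->1.5, |8|->10, |7|->8.5
Step 3: Attach original signs; sum ranks with positive sign and with negative sign.
W+ = 3.5 + 3.5 + 5 + 1.5 + 10 = 23.5
W- = 6 + 1.5 + 8.5 + 7 + 8.5 = 31.5
(Check: W+ + W- = 55 should equal n(n+1)/2 = 55.)
Step 4: Test statistic W = min(W+, W-) = 23.5.
Step 5: Ties in |d|, so use the tie-corrected normal approximation.
        E[W] = n(n+1)/4 = 10*11/4 = 27.5.
        Tie groups: |d|=1 (t=2), |d|=2 (t=2), |d|=7 (t=2); sum(t^3 - t) = 18.
        Var[W] = n(n+1)(2n+1)/24 - sum(t^3-t)/48 = 2310/24 - 18/48 = 95.875.
        z = (W - E[W]) / sqrt(Var[W]) = (23.5 - 27.5) / 9.7916 = -0.4085.
        Two-sided p = 2*Phi(z) = 0.682896.
Step 6: alpha = 0.1. fail to reject H0.

W+ = 23.5, W- = 31.5, W = min = 23.5, p = 0.682896, fail to reject H0.


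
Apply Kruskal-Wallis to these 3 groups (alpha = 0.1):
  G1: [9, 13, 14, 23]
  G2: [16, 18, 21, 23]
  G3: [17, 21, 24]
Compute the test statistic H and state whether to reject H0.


Step 1: Combine all N = 11 observations and assign midranks.
sorted (value, group, rank): (9,G1,1), (13,G1,2), (14,G1,3), (16,G2,4), (17,G3,5), (18,G2,6), (21,G2,7.5), (21,G3,7.5), (23,G1,9.5), (23,G2,9.5), (24,G3,11)
Step 2: Sum ranks within each group.
R_1 = 15.5 (n_1 = 4)
R_2 = 27 (n_2 = 4)
R_3 = 23.5 (n_3 = 3)
Step 3: H = 12/(N(N+1)) * sum(R_i^2/n_i) - 3(N+1)
     = 12/(11*12) * (15.5^2/4 + 27^2/4 + 23.5^2/3) - 3*12
     = 0.090909 * 426.396 - 36
     = 2.763258.
Step 4: Ties present; correction factor C = 1 - 12/(11^3 - 11) = 0.990909. Corrected H = 2.763258 / 0.990909 = 2.788609.
Step 5: Under H0, H ~ chi^2(2); p-value = 0.248006.
Step 6: alpha = 0.1. fail to reject H0.

H = 2.7886, df = 2, p = 0.248006, fail to reject H0.


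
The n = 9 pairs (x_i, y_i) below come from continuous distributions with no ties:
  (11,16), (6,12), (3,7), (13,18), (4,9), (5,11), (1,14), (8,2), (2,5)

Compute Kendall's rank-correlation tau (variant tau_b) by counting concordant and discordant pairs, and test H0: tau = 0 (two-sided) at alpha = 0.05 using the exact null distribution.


Step 1: Enumerate the 36 unordered pairs (i,j) with i<j and classify each by sign(x_j-x_i) * sign(y_j-y_i).
  (1,2):dx=-5,dy=-4->C; (1,3):dx=-8,dy=-9->C; (1,4):dx=+2,dy=+2->C; (1,5):dx=-7,dy=-7->C
  (1,6):dx=-6,dy=-5->C; (1,7):dx=-10,dy=-2->C; (1,8):dx=-3,dy=-14->C; (1,9):dx=-9,dy=-11->C
  (2,3):dx=-3,dy=-5->C; (2,4):dx=+7,dy=+6->C; (2,5):dx=-2,dy=-3->C; (2,6):dx=-1,dy=-1->C
  (2,7):dx=-5,dy=+2->D; (2,8):dx=+2,dy=-10->D; (2,9):dx=-4,dy=-7->C; (3,4):dx=+10,dy=+11->C
  (3,5):dx=+1,dy=+2->C; (3,6):dx=+2,dy=+4->C; (3,7):dx=-2,dy=+7->D; (3,8):dx=+5,dy=-5->D
  (3,9):dx=-1,dy=-2->C; (4,5):dx=-9,dy=-9->C; (4,6):dx=-8,dy=-7->C; (4,7):dx=-12,dy=-4->C
  (4,8):dx=-5,dy=-16->C; (4,9):dx=-11,dy=-13->C; (5,6):dx=+1,dy=+2->C; (5,7):dx=-3,dy=+5->D
  (5,8):dx=+4,dy=-7->D; (5,9):dx=-2,dy=-4->C; (6,7):dx=-4,dy=+3->D; (6,8):dx=+3,dy=-9->D
  (6,9):dx=-3,dy=-6->C; (7,8):dx=+7,dy=-12->D; (7,9):dx=+1,dy=-9->D; (8,9):dx=-6,dy=+3->D
Step 2: C = 25, D = 11, total pairs = 36.
Step 3: tau = (C - D)/(n(n-1)/2) = (25 - 11)/36 = 0.388889.
Step 4: Exact two-sided p-value (enumerate n! = 362880 permutations of y under H0): p = 0.180181.
Step 5: alpha = 0.05. fail to reject H0.

tau_b = 0.3889 (C=25, D=11), p = 0.180181, fail to reject H0.


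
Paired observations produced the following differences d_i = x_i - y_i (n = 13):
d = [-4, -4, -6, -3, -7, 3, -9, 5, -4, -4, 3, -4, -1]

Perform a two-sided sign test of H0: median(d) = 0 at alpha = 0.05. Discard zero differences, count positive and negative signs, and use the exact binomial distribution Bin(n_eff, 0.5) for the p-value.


Step 1: Discard zero differences. Original n = 13; n_eff = number of nonzero differences = 13.
Nonzero differences (with sign): -4, -4, -6, -3, -7, +3, -9, +5, -4, -4, +3, -4, -1
Step 2: Count signs: positive = 3, negative = 10.
Step 3: Under H0: P(positive) = 0.5, so the number of positives S ~ Bin(13, 0.5).
Step 4: Two-sided exact p-value = sum of Bin(13,0.5) probabilities at or below the observed probability = 0.092285.
Step 5: alpha = 0.05. fail to reject H0.

n_eff = 13, pos = 3, neg = 10, p = 0.092285, fail to reject H0.


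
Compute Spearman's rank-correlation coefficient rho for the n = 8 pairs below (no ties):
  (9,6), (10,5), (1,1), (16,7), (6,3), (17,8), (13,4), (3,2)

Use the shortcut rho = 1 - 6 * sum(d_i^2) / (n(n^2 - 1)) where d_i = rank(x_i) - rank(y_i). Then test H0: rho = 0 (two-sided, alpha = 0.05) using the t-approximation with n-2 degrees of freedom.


Step 1: Rank x and y separately (midranks; no ties here).
rank(x): 9->4, 10->5, 1->1, 16->7, 6->3, 17->8, 13->6, 3->2
rank(y): 6->6, 5->5, 1->1, 7->7, 3->3, 8->8, 4->4, 2->2
Step 2: d_i = R_x(i) - R_y(i); compute d_i^2.
  (4-6)^2=4, (5-5)^2=0, (1-1)^2=0, (7-7)^2=0, (3-3)^2=0, (8-8)^2=0, (6-4)^2=4, (2-2)^2=0
sum(d^2) = 8.
Step 3: rho = 1 - 6*8 / (8*(8^2 - 1)) = 1 - 48/504 = 0.904762.
Step 4: Under H0, t = rho * sqrt((n-2)/(1-rho^2)) = 5.2034 ~ t(6).
Step 5: Two-sided p-value from the t-distribution with 6 df = 0.002008.
Step 6: alpha = 0.05. reject H0.

rho = 0.9048, p = 0.002008, reject H0 at alpha = 0.05.


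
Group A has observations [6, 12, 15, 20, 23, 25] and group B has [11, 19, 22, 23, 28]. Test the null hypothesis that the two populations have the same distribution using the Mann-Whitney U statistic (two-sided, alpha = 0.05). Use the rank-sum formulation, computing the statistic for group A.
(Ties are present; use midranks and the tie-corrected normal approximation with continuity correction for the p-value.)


Step 1: Combine and sort all 11 observations; assign midranks.
sorted (value, group): (6,X), (11,Y), (12,X), (15,X), (19,Y), (20,X), (22,Y), (23,X), (23,Y), (25,X), (28,Y)
ranks: 6->1, 11->2, 12->3, 15->4, 19->5, 20->6, 22->7, 23->8.5, 23->8.5, 25->10, 28->11
Step 2: Rank sum for X: R1 = 1 + 3 + 4 + 6 + 8.5 + 10 = 32.5.
Step 3: U_X = R1 - n1(n1+1)/2 = 32.5 - 6*7/2 = 32.5 - 21 = 11.5.
       U_Y = n1*n2 - U_X = 30 - 11.5 = 18.5.
Step 4: Ties are present, so use the tie-corrected normal approximation (with continuity correction) for the p-value.
Step 5: p-value = 0.583025; compare to alpha = 0.05. fail to reject H0.

U_X = 11.5, p = 0.583025, fail to reject H0 at alpha = 0.05.


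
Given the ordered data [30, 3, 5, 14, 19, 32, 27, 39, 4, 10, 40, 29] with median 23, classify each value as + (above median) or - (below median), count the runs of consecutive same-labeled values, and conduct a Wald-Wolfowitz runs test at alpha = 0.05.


Step 1: Compute median = 23; label A = above, B = below.
Labels in order: ABBBBAAABBAA  (n_A = 6, n_B = 6)
Step 2: Count runs R = 5.
Step 3: Under H0 (random ordering), E[R] = 2*n_A*n_B/(n_A+n_B) + 1 = 2*6*6/12 + 1 = 7.0000.
        Var[R] = 2*n_A*n_B*(2*n_A*n_B - n_A - n_B) / ((n_A+n_B)^2 * (n_A+n_B-1)) = 4320/1584 = 2.7273.
        SD[R] = 1.6514.
Step 4: Continuity-corrected z = (R + 0.5 - E[R]) / SD[R] = (5 + 0.5 - 7.0000) / 1.6514 = -0.9083.
Step 5: Two-sided p-value via normal approximation = 2*(1 - Phi(|z|)) = 0.363722.
Step 6: alpha = 0.05. fail to reject H0.

R = 5, z = -0.9083, p = 0.363722, fail to reject H0.


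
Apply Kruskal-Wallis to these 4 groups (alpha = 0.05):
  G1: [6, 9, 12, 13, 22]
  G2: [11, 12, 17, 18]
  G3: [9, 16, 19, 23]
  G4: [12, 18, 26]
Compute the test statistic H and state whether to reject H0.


Step 1: Combine all N = 16 observations and assign midranks.
sorted (value, group, rank): (6,G1,1), (9,G1,2.5), (9,G3,2.5), (11,G2,4), (12,G1,6), (12,G2,6), (12,G4,6), (13,G1,8), (16,G3,9), (17,G2,10), (18,G2,11.5), (18,G4,11.5), (19,G3,13), (22,G1,14), (23,G3,15), (26,G4,16)
Step 2: Sum ranks within each group.
R_1 = 31.5 (n_1 = 5)
R_2 = 31.5 (n_2 = 4)
R_3 = 39.5 (n_3 = 4)
R_4 = 33.5 (n_4 = 3)
Step 3: H = 12/(N(N+1)) * sum(R_i^2/n_i) - 3(N+1)
     = 12/(16*17) * (31.5^2/5 + 31.5^2/4 + 39.5^2/4 + 33.5^2/3) - 3*17
     = 0.044118 * 1210.66 - 51
     = 2.411397.
Step 4: Ties present; correction factor C = 1 - 36/(16^3 - 16) = 0.991176. Corrected H = 2.411397 / 0.991176 = 2.432864.
Step 5: Under H0, H ~ chi^2(3); p-value = 0.487546.
Step 6: alpha = 0.05. fail to reject H0.

H = 2.4329, df = 3, p = 0.487546, fail to reject H0.


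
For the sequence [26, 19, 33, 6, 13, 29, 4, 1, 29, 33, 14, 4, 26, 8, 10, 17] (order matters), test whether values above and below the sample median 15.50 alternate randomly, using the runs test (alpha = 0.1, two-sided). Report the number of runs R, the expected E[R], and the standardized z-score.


Step 1: Compute median = 15.50; label A = above, B = below.
Labels in order: AAABBABBAABBABBA  (n_A = 8, n_B = 8)
Step 2: Count runs R = 9.
Step 3: Under H0 (random ordering), E[R] = 2*n_A*n_B/(n_A+n_B) + 1 = 2*8*8/16 + 1 = 9.0000.
        Var[R] = 2*n_A*n_B*(2*n_A*n_B - n_A - n_B) / ((n_A+n_B)^2 * (n_A+n_B-1)) = 14336/3840 = 3.7333.
        SD[R] = 1.9322.
Step 4: R = E[R], so z = 0 with no continuity correction.
Step 5: Two-sided p-value via normal approximation = 2*(1 - Phi(|z|)) = 1.000000.
Step 6: alpha = 0.1. fail to reject H0.

R = 9, z = 0.0000, p = 1.000000, fail to reject H0.


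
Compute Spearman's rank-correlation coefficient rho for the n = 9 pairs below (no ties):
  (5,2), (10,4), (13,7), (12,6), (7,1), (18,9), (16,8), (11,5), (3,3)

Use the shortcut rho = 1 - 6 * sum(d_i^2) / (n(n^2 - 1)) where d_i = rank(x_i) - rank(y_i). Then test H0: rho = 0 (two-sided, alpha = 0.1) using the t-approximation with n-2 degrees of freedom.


Step 1: Rank x and y separately (midranks; no ties here).
rank(x): 5->2, 10->4, 13->7, 12->6, 7->3, 18->9, 16->8, 11->5, 3->1
rank(y): 2->2, 4->4, 7->7, 6->6, 1->1, 9->9, 8->8, 5->5, 3->3
Step 2: d_i = R_x(i) - R_y(i); compute d_i^2.
  (2-2)^2=0, (4-4)^2=0, (7-7)^2=0, (6-6)^2=0, (3-1)^2=4, (9-9)^2=0, (8-8)^2=0, (5-5)^2=0, (1-3)^2=4
sum(d^2) = 8.
Step 3: rho = 1 - 6*8 / (9*(9^2 - 1)) = 1 - 48/720 = 0.933333.
Step 4: Under H0, t = rho * sqrt((n-2)/(1-rho^2)) = 6.8783 ~ t(7).
Step 5: Two-sided p-value from the t-distribution with 7 df = 0.000236.
Step 6: alpha = 0.1. reject H0.

rho = 0.9333, p = 0.000236, reject H0 at alpha = 0.1.


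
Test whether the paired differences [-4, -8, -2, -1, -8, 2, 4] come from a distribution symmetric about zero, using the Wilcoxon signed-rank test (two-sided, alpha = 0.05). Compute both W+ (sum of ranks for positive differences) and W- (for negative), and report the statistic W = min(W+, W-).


Step 1: Drop any zero differences (none here) and take |d_i|.
|d| = [4, 8, 2, 1, 8, 2, 4]
Step 2: Midrank |d_i| (ties get averaged ranks).
ranks: |4|->4.5, |8|->6.5, |2|->2.5, |1|->1, |8|->6.5, |2|->2.5, |4|->4.5
Step 3: Attach original signs; sum ranks with positive sign and with negative sign.
W+ = 2.5 + 4.5 = 7
W- = 4.5 + 6.5 + 2.5 + 1 + 6.5 = 21
(Check: W+ + W- = 28 should equal n(n+1)/2 = 28.)
Step 4: Test statistic W = min(W+, W-) = 7.
Step 5: Ties in |d|, so use the tie-corrected normal approximation.
        E[W] = n(n+1)/4 = 7*8/4 = 14.
        Tie groups: |d|=2 (t=2), |d|=4 (t=2), |d|=8 (t=2); sum(t^3 - t) = 18.
        Var[W] = n(n+1)(2n+1)/24 - sum(t^3-t)/48 = 840/24 - 18/48 = 34.625.
        z = (W - E[W]) / sqrt(Var[W]) = (7 - 14) / 5.8843 = -1.1896.
        Two-sided p = 2*Phi(z) = 0.234201.
Step 6: alpha = 0.05. fail to reject H0.

W+ = 7, W- = 21, W = min = 7, p = 0.234201, fail to reject H0.


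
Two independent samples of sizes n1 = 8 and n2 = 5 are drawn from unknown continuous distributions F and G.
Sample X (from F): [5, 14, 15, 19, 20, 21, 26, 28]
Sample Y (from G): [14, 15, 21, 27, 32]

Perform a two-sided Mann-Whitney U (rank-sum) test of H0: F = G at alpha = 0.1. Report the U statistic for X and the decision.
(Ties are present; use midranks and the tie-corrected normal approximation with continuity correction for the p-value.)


Step 1: Combine and sort all 13 observations; assign midranks.
sorted (value, group): (5,X), (14,X), (14,Y), (15,X), (15,Y), (19,X), (20,X), (21,X), (21,Y), (26,X), (27,Y), (28,X), (32,Y)
ranks: 5->1, 14->2.5, 14->2.5, 15->4.5, 15->4.5, 19->6, 20->7, 21->8.5, 21->8.5, 26->10, 27->11, 28->12, 32->13
Step 2: Rank sum for X: R1 = 1 + 2.5 + 4.5 + 6 + 7 + 8.5 + 10 + 12 = 51.5.
Step 3: U_X = R1 - n1(n1+1)/2 = 51.5 - 8*9/2 = 51.5 - 36 = 15.5.
       U_Y = n1*n2 - U_X = 40 - 15.5 = 24.5.
Step 4: Ties are present, so use the tie-corrected normal approximation (with continuity correction) for the p-value.
Step 5: p-value = 0.556554; compare to alpha = 0.1. fail to reject H0.

U_X = 15.5, p = 0.556554, fail to reject H0 at alpha = 0.1.


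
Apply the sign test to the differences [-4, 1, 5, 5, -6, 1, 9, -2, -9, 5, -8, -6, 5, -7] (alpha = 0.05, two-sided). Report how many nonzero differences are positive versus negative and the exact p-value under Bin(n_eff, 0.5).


Step 1: Discard zero differences. Original n = 14; n_eff = number of nonzero differences = 14.
Nonzero differences (with sign): -4, +1, +5, +5, -6, +1, +9, -2, -9, +5, -8, -6, +5, -7
Step 2: Count signs: positive = 7, negative = 7.
Step 3: Under H0: P(positive) = 0.5, so the number of positives S ~ Bin(14, 0.5).
Step 4: Two-sided exact p-value = sum of Bin(14,0.5) probabilities at or below the observed probability = 1.000000.
Step 5: alpha = 0.05. fail to reject H0.

n_eff = 14, pos = 7, neg = 7, p = 1.000000, fail to reject H0.


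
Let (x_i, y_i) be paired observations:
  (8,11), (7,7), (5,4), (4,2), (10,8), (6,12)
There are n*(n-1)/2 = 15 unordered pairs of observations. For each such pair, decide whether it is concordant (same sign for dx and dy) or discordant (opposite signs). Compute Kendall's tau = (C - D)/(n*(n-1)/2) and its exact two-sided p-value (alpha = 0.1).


Step 1: Enumerate the 15 unordered pairs (i,j) with i<j and classify each by sign(x_j-x_i) * sign(y_j-y_i).
  (1,2):dx=-1,dy=-4->C; (1,3):dx=-3,dy=-7->C; (1,4):dx=-4,dy=-9->C; (1,5):dx=+2,dy=-3->D
  (1,6):dx=-2,dy=+1->D; (2,3):dx=-2,dy=-3->C; (2,4):dx=-3,dy=-5->C; (2,5):dx=+3,dy=+1->C
  (2,6):dx=-1,dy=+5->D; (3,4):dx=-1,dy=-2->C; (3,5):dx=+5,dy=+4->C; (3,6):dx=+1,dy=+8->C
  (4,5):dx=+6,dy=+6->C; (4,6):dx=+2,dy=+10->C; (5,6):dx=-4,dy=+4->D
Step 2: C = 11, D = 4, total pairs = 15.
Step 3: tau = (C - D)/(n(n-1)/2) = (11 - 4)/15 = 0.466667.
Step 4: Exact two-sided p-value (enumerate n! = 720 permutations of y under H0): p = 0.272222.
Step 5: alpha = 0.1. fail to reject H0.

tau_b = 0.4667 (C=11, D=4), p = 0.272222, fail to reject H0.


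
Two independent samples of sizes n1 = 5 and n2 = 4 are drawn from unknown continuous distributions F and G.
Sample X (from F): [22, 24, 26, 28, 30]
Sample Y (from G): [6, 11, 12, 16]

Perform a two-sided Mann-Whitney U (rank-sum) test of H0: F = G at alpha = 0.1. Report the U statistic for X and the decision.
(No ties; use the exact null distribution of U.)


Step 1: Combine and sort all 9 observations; assign midranks.
sorted (value, group): (6,Y), (11,Y), (12,Y), (16,Y), (22,X), (24,X), (26,X), (28,X), (30,X)
ranks: 6->1, 11->2, 12->3, 16->4, 22->5, 24->6, 26->7, 28->8, 30->9
Step 2: Rank sum for X: R1 = 5 + 6 + 7 + 8 + 9 = 35.
Step 3: U_X = R1 - n1(n1+1)/2 = 35 - 5*6/2 = 35 - 15 = 20.
       U_Y = n1*n2 - U_X = 20 - 20 = 0.
Step 4: No ties, so the exact null distribution of U (based on enumerating the C(9,5) = 126 equally likely rank assignments) gives the two-sided p-value.
Step 5: p-value = 0.015873; compare to alpha = 0.1. reject H0.

U_X = 20, p = 0.015873, reject H0 at alpha = 0.1.
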